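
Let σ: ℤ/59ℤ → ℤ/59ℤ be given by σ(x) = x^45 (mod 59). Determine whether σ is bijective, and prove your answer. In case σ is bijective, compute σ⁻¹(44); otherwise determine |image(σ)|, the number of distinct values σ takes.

52

Since 59 is prime, the nonzero elements of ℤ/59ℤ form a cyclic group of order 58.
As gcd(45, 58) = 1, raising to the 45th power is a bijection on this group: if u^45 ≡ v^45 then (uv^{−1})^45 = 1, and the only element of order dividing gcd(45, 58) = 1 is 1, so u = v.
With σ(0) = 0 this makes σ injective on all of ℤ/59ℤ, hence bijective (finite equal-size domain and codomain). In particular σ is bijective.
Since σ is bijective, we find the preimage of 44. The inverse of x ↦ x^45 on (ℤ/59ℤ)^× is x ↦ x^49, because 45·49 = 2205 = 38·58 + 1 ≡ 1 (mod 58) and x^{58} = 1 for x ≠ 0 (Fermat). So σ⁻¹(44) = 44^49 mod 59.
Repeated squaring mod 59: 44^1 ≡ 44, 44^2 ≡ 44² = 1936 ≡ 48, 44^4 ≡ 48² = 2304 ≡ 3, 44^8 ≡ 3² = 9, 44^16 ≡ 9² = 81 ≡ 22, 44^32 ≡ 22² = 484 ≡ 12. Since 49 = 32 + 16 + 1, 44^49 ≡ 12·22·44: 12·22 = 264 ≡ 28, then 28·44 = 1232 ≡ 52. So 44^49 ≡ 52 (mod 59).
Hence σ⁻¹(44) = 52.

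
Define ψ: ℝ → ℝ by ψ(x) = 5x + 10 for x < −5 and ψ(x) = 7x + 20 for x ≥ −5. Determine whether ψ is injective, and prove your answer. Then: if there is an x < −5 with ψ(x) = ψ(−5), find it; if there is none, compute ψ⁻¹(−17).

-27/5

Both pieces are strictly increasing (slopes 5 and 7), so each is injective on its own interval.
The left piece maps (−∞, −5) onto (−∞, −15); the right piece maps [−5, ∞) onto [−15, ∞).
These images are disjoint, so no value is attained by both pieces. So ψ is injective.
Because the two images are disjoint, no x < −5 has ψ(x) = ψ(−5), so we compute ψ⁻¹(−17): −17 lies in (−∞, −15), so solve 5x + 10 = −17: x = (−17 − 10)/5 = −27/5.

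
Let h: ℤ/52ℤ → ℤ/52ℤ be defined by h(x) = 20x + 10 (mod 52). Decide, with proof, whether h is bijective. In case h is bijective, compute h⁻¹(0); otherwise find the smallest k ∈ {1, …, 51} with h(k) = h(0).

We have gcd(20, 52) = 4 > 1. Taking x_1 = 0 and x_2 = 13: h(0) = 10 and h(13) = 20·13 + 10 = 270 ≡ 10 (mod 52).
So h(0) = h(13) while 0 ≠ 13, thus h is not injective, hence not bijective.
Since h is not bijective, we find the least positive k with h(k) = h(0): this means 20k ≡ 0 (mod 52), i.e. 52 ∣ 20k. Since gcd(20, 52) = 4, dividing through by 4 this holds exactly when 13 ∣ 5k, and as gcd(5, 13) = 1, exactly when 13 ∣ k.
The smallest positive such k is 13.

13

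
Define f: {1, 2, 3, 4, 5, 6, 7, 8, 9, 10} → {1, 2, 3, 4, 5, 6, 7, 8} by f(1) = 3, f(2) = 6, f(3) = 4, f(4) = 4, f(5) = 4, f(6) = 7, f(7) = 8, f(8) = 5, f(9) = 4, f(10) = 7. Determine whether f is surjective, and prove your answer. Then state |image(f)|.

No element maps to 1, so f is not surjective.
The image of f is {3, 4, 5, 6, 7, 8}, which has 6 elements.

6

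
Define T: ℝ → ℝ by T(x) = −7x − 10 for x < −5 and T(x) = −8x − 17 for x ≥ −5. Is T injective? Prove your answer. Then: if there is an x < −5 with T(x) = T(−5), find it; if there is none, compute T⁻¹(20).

-37/8

Both pieces are strictly decreasing (slopes −7 and −8), so each is injective on its own interval.
The left piece maps (−∞, −5) onto (25, ∞); the right piece maps [−5, ∞) onto (−∞, 23].
These images are disjoint, so no value is attained by both pieces. Thus T is injective.
Because the two images are disjoint, no x < −5 has T(x) = T(−5), so we compute T⁻¹(20): 20 lies in (−∞, 23], so solve −8x − 17 = 20: x = (20 + 17)/(−8) = −37/8.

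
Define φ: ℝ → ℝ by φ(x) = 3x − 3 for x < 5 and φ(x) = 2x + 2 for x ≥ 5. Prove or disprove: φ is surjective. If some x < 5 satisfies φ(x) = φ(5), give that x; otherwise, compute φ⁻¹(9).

4

Both pieces are strictly increasing (slopes 3 and 2), so each is injective on its own interval.
The left piece maps (−∞, 5) onto (−∞, 12); the right piece maps [5, ∞) onto [12, ∞).
These images together cover ℝ, so φ is surjective.
Because the two images are disjoint, no x < 5 has φ(x) = φ(5), so we compute φ⁻¹(9): 9 lies in (−∞, 12), so solve 3x − 3 = 9: x = (9 + 3)/3 = 4.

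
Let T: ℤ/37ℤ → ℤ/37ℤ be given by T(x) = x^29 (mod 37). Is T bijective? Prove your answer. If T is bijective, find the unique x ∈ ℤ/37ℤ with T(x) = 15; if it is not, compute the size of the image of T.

Since 37 is prime, the nonzero elements of ℤ/37ℤ form a cyclic group of order 36.
As gcd(29, 36) = 1, raising to the 29th power is a bijection on this group: if a^29 ≡ b^29 then (ab^{−1})^29 = 1, and the only element of order dividing gcd(29, 36) = 1 is 1, so a = b.
With T(0) = 0 this makes T injective on all of ℤ/37ℤ, hence bijective (finite equal-size domain and codomain). In particular T is bijective.
Since T is bijective, we find the preimage of 15. The inverse of x ↦ x^29 on (ℤ/37ℤ)^× is x ↦ x^5, because 29·5 = 145 = 4·36 + 1 ≡ 1 (mod 36) and x^{36} = 1 for x ≠ 0 (Fermat). So T⁻¹(15) = 15^5 mod 37.
Repeated squaring mod 37: 15^1 ≡ 15, 15^2 ≡ 15² = 225 ≡ 3, 15^4 ≡ 3² = 9. Since 5 = 4 + 1, 15^5 ≡ 9·15: 9·15 = 135 ≡ 24. So 15^5 ≡ 24 (mod 37).
Hence T⁻¹(15) = 24.

24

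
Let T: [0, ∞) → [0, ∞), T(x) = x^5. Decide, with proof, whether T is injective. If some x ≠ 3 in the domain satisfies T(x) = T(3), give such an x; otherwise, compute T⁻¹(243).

On [0, ∞), x ↦ x^5 is strictly increasing, so T(a) = T(b) forces a = b. So T is injective.
Since x ↦ x^5 is strictly increasing on [0, ∞), it is injective there, so no x ≠ 3 in the domain has T(x) = T(3). We therefore compute T⁻¹(243) = 243^{1/5} = 3 (indeed 3^5 = 243).

3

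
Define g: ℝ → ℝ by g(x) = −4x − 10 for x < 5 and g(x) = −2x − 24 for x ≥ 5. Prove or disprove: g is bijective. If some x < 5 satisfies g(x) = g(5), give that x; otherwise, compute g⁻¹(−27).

Both pieces are strictly decreasing (slopes −4 and −2), so each is injective on its own interval.
The left piece maps (−∞, 5) onto (−30, ∞); the right piece maps [5, ∞) onto (−∞, −34].
The images leave a gap (−30 has no preimage), so g is not surjective, hence not bijective.
Because the two images are disjoint, no x < 5 has g(x) = g(5), so we compute g⁻¹(−27): −27 lies in (−30, ∞), so solve −4x − 10 = −27: x = (−27 + 10)/(−4) = 17/4.

17/4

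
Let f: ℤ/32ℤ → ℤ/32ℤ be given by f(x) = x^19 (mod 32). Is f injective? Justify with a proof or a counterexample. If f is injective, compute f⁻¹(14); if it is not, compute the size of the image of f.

17

f(0) = 0^19 = 0.
f(2): Repeated squaring mod 32: 2^1 ≡ 2, 2^2 ≡ 2² = 4, 2^4 ≡ 4² = 16, 2^8 ≡ 16² = 256 ≡ 0, 2^16 ≡ 0² = 0. Since 19 = 16 + 2 + 1, 2^19 ≡ 0·4·2: 0·4 = 0, then 0·2 = 0. So 2^19 ≡ 0 (mod 32).
So f(0) = f(2) = 0 while 0 ≠ 2, therefore f is not injective.
Since f is not injective, we determine |image(f)|. Computing x^19 mod 32 for each x (by repeated squaring, reducing mod 32 at every step), the values f(0), f(1), …, f(31) are: 0, 1, 0, 27, 0, 29, 0, 23, 0, 25, 0, 19, 0, 21, 0, 15, 0, 17, 0, 11, 0, 13, 0, 7, 0, 9, 0, 3, 0, 5, 0, 31.
The distinct values are {0, 1, 3, 5, 7, 9, 11, 13, 15, 17, 19, 21, 23, 25, 27, 29, 31}; there are 17 of them.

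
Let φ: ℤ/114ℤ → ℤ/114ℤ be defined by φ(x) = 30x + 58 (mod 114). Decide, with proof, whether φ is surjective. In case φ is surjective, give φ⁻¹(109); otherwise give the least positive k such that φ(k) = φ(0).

19

By definition, surjectivity means every element of the codomain has a preimage under φ.
Since gcd(30, 114) = 6, we have 30x ≡ 0 (mod 6) for all x, so φ(x) ≡ 4 (mod 6).
But 0 ≢ 4 (mod 6), so 0 ∈ ℤ/114ℤ has no preimage. So φ is not surjective.
Since φ is not surjective, we find the least positive k with φ(k) = φ(0): this means 30k ≡ 0 (mod 114), i.e. 114 ∣ 30k. Since gcd(30, 114) = 6, dividing through by 6 this holds exactly when 19 ∣ 5k, and as gcd(5, 19) = 1, exactly when 19 ∣ k.
The smallest positive such k is 19.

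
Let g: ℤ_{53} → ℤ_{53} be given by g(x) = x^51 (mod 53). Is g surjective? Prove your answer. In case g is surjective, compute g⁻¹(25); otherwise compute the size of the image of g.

17

Since 53 is prime, the nonzero elements of ℤ_{53} form a cyclic group of order 52.
As gcd(51, 52) = 1, raising to the 51st power is a bijection on this group: if x_1^51 ≡ x_2^51 then (x_1x_2^{−1})^51 = 1, and the only element of order dividing gcd(51, 52) = 1 is 1, so x_1 = x_2.
With g(0) = 0 this makes g injective on all of ℤ_{53}, hence bijective (finite equal-size domain and codomain). In particular g is surjective.
Since g is surjective, we find the preimage of 25. The inverse of x ↦ x^51 on (ℤ_{53})^× is x ↦ x^51, because 51·51 = 2601 = 50·52 + 1 ≡ 1 (mod 52) and x^{52} = 1 for x ≠ 0 (Fermat). So g⁻¹(25) = 25^51 mod 53.
Repeated squaring mod 53: 25^1 ≡ 25, 25^2 ≡ 25² = 625 ≡ 42, 25^4 ≡ 42² = 1764 ≡ 15, 25^8 ≡ 15² = 225 ≡ 13, 25^16 ≡ 13² = 169 ≡ 10, 25^32 ≡ 10² = 100 ≡ 47. Since 51 = 32 + 16 + 2 + 1, 25^51 ≡ 47·10·42·25: 47·10 = 470 ≡ 46, then 46·42 = 1932 ≡ 24, then 24·25 = 600 ≡ 17. So 25^51 ≡ 17 (mod 53).
Hence g⁻¹(25) = 17.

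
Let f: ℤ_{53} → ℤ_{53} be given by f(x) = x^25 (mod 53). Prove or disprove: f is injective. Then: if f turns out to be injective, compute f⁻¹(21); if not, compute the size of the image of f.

Since 53 is prime, the nonzero elements of ℤ_{53} form a cyclic group of order 52.
As gcd(25, 52) = 1, raising to the 25th power is a bijection on this group: if u^25 ≡ v^25 then (uv^{−1})^25 = 1, and the only element of order dividing gcd(25, 52) = 1 is 1, so u = v.
With f(0) = 0 this makes f injective on all of ℤ_{53}, hence bijective (finite equal-size domain and codomain). In particular f is injective.
Since f is injective, we find the preimage of 21. The inverse of x ↦ x^25 on (ℤ_{53})^× is x ↦ x^25, because 25·25 = 625 = 12·52 + 1 ≡ 1 (mod 52) and x^{52} = 1 for x ≠ 0 (Fermat). So f⁻¹(21) = 21^25 mod 53.
Repeated squaring mod 53: 21^1 ≡ 21, 21^2 ≡ 21² = 441 ≡ 17, 21^4 ≡ 17² = 289 ≡ 24, 21^8 ≡ 24² = 576 ≡ 46, 21^16 ≡ 46² = 2116 ≡ 49. Since 25 = 16 + 8 + 1, 21^25 ≡ 49·46·21: 49·46 = 2254 ≡ 28, then 28·21 = 588 ≡ 5. So 21^25 ≡ 5 (mod 53).
Hence f⁻¹(21) = 5.

5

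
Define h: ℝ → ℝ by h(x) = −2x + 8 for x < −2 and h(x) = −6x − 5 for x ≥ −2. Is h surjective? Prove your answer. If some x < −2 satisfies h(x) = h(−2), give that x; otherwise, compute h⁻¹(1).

Both pieces are strictly decreasing (slopes −2 and −6), so each is injective on its own interval.
The left piece maps (−∞, −2) onto (12, ∞); the right piece maps [−2, ∞) onto (−∞, 7].
The union (12, ∞) ∪ (−∞, 7] omits the interval between 12 and 7; in particular 12 has no preimage. So h is not surjective.
Because the two images are disjoint, no x < −2 has h(x) = h(−2), so we compute h⁻¹(1): 1 lies in (−∞, 7], so solve −6x − 5 = 1: x = (1 + 5)/(−6) = −1.

-1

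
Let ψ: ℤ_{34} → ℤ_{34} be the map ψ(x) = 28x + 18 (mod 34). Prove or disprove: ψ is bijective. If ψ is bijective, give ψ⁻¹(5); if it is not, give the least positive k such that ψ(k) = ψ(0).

We have gcd(28, 34) = 2 > 1. Taking u = 0 and v = 17: ψ(0) = 18 and ψ(17) = 28·17 + 18 = 494 ≡ 18 (mod 34).
So ψ(0) = ψ(17) while 0 ≠ 17, therefore ψ is not injective, hence not bijective.
Since ψ is not bijective, we find the least positive k with ψ(k) = ψ(0): this means 28k ≡ 0 (mod 34), i.e. 34 ∣ 28k. Since gcd(28, 34) = 2, dividing through by 2 this holds exactly when 17 ∣ 14k, and as gcd(14, 17) = 1, exactly when 17 ∣ k.
The smallest positive such k is 17.

17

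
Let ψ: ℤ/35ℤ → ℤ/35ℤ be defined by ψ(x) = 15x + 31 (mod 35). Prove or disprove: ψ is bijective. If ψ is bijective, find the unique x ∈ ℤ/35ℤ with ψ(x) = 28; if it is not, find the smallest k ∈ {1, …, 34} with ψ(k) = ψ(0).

We have gcd(15, 35) = 5 > 1. Taking a = 0 and b = 7: ψ(0) = 31 and ψ(7) = 15·7 + 31 = 136 ≡ 31 (mod 35).
So ψ(0) = ψ(7) while 0 ≠ 7, hence ψ is not injective, hence not bijective.
Since ψ is not bijective, we find the least positive k with ψ(k) = ψ(0): this means 15k ≡ 0 (mod 35), i.e. 35 ∣ 15k. Since gcd(15, 35) = 5, dividing through by 5 this holds exactly when 7 ∣ 3k, and as gcd(3, 7) = 1, exactly when 7 ∣ k.
The smallest positive such k is 7.

7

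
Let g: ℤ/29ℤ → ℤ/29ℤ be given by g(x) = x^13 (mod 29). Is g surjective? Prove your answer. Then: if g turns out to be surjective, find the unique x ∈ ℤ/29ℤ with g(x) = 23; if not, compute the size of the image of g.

24

Since 29 is prime, the nonzero elements of ℤ/29ℤ form a cyclic group of order 28.
As gcd(13, 28) = 1, raising to the 13th power is a bijection on this group: if x_1^13 ≡ x_2^13 then (x_1x_2^{−1})^13 = 1, and the only element of order dividing gcd(13, 28) = 1 is 1, so x_1 = x_2.
With g(0) = 0 this makes g injective on all of ℤ/29ℤ, hence bijective (finite equal-size domain and codomain). In particular g is surjective.
Since g is surjective, we find the preimage of 23. The inverse of x ↦ x^13 on (ℤ/29ℤ)^× is x ↦ x^13, because 13·13 = 169 = 6·28 + 1 ≡ 1 (mod 28) and x^{28} = 1 for x ≠ 0 (Fermat). So g⁻¹(23) = 23^13 mod 29.
Repeated squaring mod 29: 23^1 ≡ 23, 23^2 ≡ 23² = 529 ≡ 7, 23^4 ≡ 7² = 49 ≡ 20, 23^8 ≡ 20² = 400 ≡ 23. Since 13 = 8 + 4 + 1, 23^13 ≡ 23·20·23: 23·20 = 460 ≡ 25, then 25·23 = 575 ≡ 24. So 23^13 ≡ 24 (mod 29).
Hence g⁻¹(23) = 24.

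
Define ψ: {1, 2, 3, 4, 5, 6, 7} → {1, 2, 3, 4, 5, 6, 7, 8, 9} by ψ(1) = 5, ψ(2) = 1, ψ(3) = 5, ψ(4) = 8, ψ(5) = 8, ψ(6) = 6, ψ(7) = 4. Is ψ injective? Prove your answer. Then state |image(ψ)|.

5

ψ(1) = 5 = ψ(3) with 1 ≠ 3, so ψ is not injective.
The image of ψ is {1, 4, 5, 6, 8}, which has 5 elements.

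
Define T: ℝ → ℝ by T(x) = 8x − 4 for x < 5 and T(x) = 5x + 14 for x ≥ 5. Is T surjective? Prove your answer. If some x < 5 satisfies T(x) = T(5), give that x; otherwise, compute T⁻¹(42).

28/5

Both pieces are strictly increasing (slopes 8 and 5), so each is injective on its own interval.
The left piece maps (−∞, 5) onto (−∞, 36); the right piece maps [5, ∞) onto [39, ∞).
The union (−∞, 36) ∪ [39, ∞) omits the interval between 36 and 39; in particular 36 has no preimage. So T is not surjective.
Because the two images are disjoint, no x < 5 has T(x) = T(5), so we compute T⁻¹(42): 42 lies in [39, ∞), so solve 5x + 14 = 42: x = (42 − 14)/5 = 28/5.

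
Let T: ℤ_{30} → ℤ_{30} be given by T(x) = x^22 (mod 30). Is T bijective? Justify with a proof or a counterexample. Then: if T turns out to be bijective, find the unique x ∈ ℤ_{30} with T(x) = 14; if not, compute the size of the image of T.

12

T(2): Repeated squaring mod 30: 2^1 ≡ 2, 2^2 ≡ 2² = 4, 2^4 ≡ 4² = 16, 2^8 ≡ 16² = 256 ≡ 16, 2^16 ≡ 16² = 256 ≡ 16. Since 22 = 16 + 4 + 2, 2^22 ≡ 16·16·4: 16·16 = 256 ≡ 16, then 16·4 = 64 ≡ 4. So 2^22 ≡ 4 (mod 30).
T(8): Repeated squaring mod 30: 8^1 ≡ 8, 8^2 ≡ 8² = 64 ≡ 4, 8^4 ≡ 4² = 16, 8^8 ≡ 16² = 256 ≡ 16, 8^16 ≡ 16² = 256 ≡ 16. Since 22 = 16 + 4 + 2, 8^22 ≡ 16·16·4: 16·16 = 256 ≡ 16, then 16·4 = 64 ≡ 4. So 8^22 ≡ 4 (mod 30).
So T(2) = T(8) = 4 while 2 ≠ 8, thus T is not injective, hence not bijective.
Since T is not bijective, we determine |image(T)|. Computing x^22 mod 30 for each x (by repeated squaring, reducing mod 30 at every step), the values T(0), T(1), …, T(29) are: 0, 1, 4, 9, 16, 25, 6, 19, 4, 21, 10, 1, 24, 19, 16, 15, 16, 19, 24, 1, 10, 21, 4, 19, 6, 25, 16, 9, 4, 1.
The distinct values are {0, 1, 4, 6, 9, 10, 15, 16, 19, 21, 24, 25}; there are 12 of them.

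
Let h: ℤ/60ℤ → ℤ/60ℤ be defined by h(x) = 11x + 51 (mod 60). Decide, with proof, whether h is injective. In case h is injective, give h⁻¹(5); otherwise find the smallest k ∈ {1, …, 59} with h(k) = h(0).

Recall that injectivity means: for all a, b in the domain, h(a) = h(b) implies a = b.
Suppose h(a) = h(b) in ℤ/60ℤ. Then 11a + 51 ≡ 11b + 51 (mod 60), thus 11(a − b) ≡ 0 (mod 60).
Since gcd(11, 60) = 1, 11 is invertible modulo 60, thus a − b ≡ 0 (mod 60), i.e. a = b.
So h is injective.
We now compute 11⁻¹ mod 60 explicitly. Euclid's algorithm: 60 = 5·11 + 5, 11 = 2·5 + 1; back-substituting gives 1 = 11·11 − 2·60, so 11⁻¹ ≡ 11 (mod 60).
Since h is injective, we compute h⁻¹(5): solve 11x + 51 ≡ 5 (mod 60), i.e. 11x ≡ 14 (mod 60).
Multiplying by 11⁻¹ = 11 gives x ≡ 11·14 = 154 = 2·60 + 34 ≡ 34 (mod 60).
Check: h(34) = 11·34 + 51 = 425 = 7·60 + 5 ≡ 5 (mod 60).

34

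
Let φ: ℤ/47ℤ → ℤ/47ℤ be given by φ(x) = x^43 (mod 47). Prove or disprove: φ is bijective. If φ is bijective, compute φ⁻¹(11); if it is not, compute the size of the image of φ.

Since 47 is prime, the nonzero elements of ℤ/47ℤ form a cyclic group of order 46.
As gcd(43, 46) = 1, raising to the 43rd power is a bijection on this group: if u^43 ≡ v^43 then (uv^{−1})^43 = 1, and the only element of order dividing gcd(43, 46) = 1 is 1, so u = v.
With φ(0) = 0 this makes φ injective on all of ℤ/47ℤ, hence bijective (finite equal-size domain and codomain). In particular φ is bijective.
Since φ is bijective, we find the preimage of 11. The inverse of x ↦ x^43 on (ℤ/47ℤ)^× is x ↦ x^15, because 43·15 = 645 = 14·46 + 1 ≡ 1 (mod 46) and x^{46} = 1 for x ≠ 0 (Fermat). So φ⁻¹(11) = 11^15 mod 47.
Repeated squaring mod 47: 11^1 ≡ 11, 11^2 ≡ 11² = 121 ≡ 27, 11^4 ≡ 27² = 729 ≡ 24, 11^8 ≡ 24² = 576 ≡ 12. Since 15 = 8 + 4 + 2 + 1, 11^15 ≡ 12·24·27·11: 12·24 = 288 ≡ 6, then 6·27 = 162 ≡ 21, then 21·11 = 231 ≡ 43. So 11^15 ≡ 43 (mod 47).
Hence φ⁻¹(11) = 43.

43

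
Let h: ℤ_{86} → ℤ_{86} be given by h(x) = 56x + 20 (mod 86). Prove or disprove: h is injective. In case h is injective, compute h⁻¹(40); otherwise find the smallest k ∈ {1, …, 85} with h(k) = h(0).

Recall: h is injective when h(u) = h(v) forces u = v.
We have gcd(56, 86) = 2 > 1. Taking u = 0 and v = 43: h(0) = 20 and h(43) = 56·43 + 20 = 2428 ≡ 20 (mod 86).
So h(0) = h(43) while 0 ≠ 43, hence h is not injective.
Since h is not injective, we find the least positive k with h(k) = h(0): this means 56k ≡ 0 (mod 86), i.e. 86 ∣ 56k. Since gcd(56, 86) = 2, dividing through by 2 this holds exactly when 43 ∣ 28k, and as gcd(28, 43) = 1, exactly when 43 ∣ k.
The smallest positive such k is 43.

43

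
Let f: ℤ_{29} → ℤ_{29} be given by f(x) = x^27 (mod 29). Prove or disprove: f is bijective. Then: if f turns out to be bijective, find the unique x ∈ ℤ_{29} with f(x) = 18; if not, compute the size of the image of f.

Since 29 is prime, the nonzero elements of ℤ_{29} form a cyclic group of order 28.
As gcd(27, 28) = 1, raising to the 27th power is a bijection on this group: if u^27 ≡ v^27 then (uv^{−1})^27 = 1, and the only element of order dividing gcd(27, 28) = 1 is 1, so u = v.
With f(0) = 0 this makes f injective on all of ℤ_{29}, hence bijective (finite equal-size domain and codomain). In particular f is bijective.
Since f is bijective, we find the preimage of 18. The inverse of x ↦ x^27 on (ℤ_{29})^× is x ↦ x^27, because 27·27 = 729 = 26·28 + 1 ≡ 1 (mod 28) and x^{28} = 1 for x ≠ 0 (Fermat). So f⁻¹(18) = 18^27 mod 29.
Repeated squaring mod 29: 18^1 ≡ 18, 18^2 ≡ 18² = 324 ≡ 5, 18^4 ≡ 5² = 25, 18^8 ≡ 25² = 625 ≡ 16, 18^16 ≡ 16² = 256 ≡ 24. Since 27 = 16 + 8 + 2 + 1, 18^27 ≡ 24·16·5·18: 24·16 = 384 ≡ 7, then 7·5 = 35 ≡ 6, then 6·18 = 108 ≡ 21. So 18^27 ≡ 21 (mod 29).
Hence f⁻¹(18) = 21.

21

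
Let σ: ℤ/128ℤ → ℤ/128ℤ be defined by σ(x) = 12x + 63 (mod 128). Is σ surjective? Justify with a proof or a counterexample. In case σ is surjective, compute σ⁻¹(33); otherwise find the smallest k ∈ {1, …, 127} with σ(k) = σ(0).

Since gcd(12, 128) = 4, we have 12x ≡ 0 (mod 4) for all x, so σ(x) ≡ 3 (mod 4).
But 0 ≢ 3 (mod 4), so 0 ∈ ℤ/128ℤ has no preimage. Therefore σ is not surjective.
Since σ is not surjective, we find the least positive k with σ(k) = σ(0): this means 12k ≡ 0 (mod 128), i.e. 128 ∣ 12k. Since gcd(12, 128) = 4, dividing through by 4 this holds exactly when 32 ∣ 3k, and as gcd(3, 32) = 1, exactly when 32 ∣ k.
The smallest positive such k is 32.

32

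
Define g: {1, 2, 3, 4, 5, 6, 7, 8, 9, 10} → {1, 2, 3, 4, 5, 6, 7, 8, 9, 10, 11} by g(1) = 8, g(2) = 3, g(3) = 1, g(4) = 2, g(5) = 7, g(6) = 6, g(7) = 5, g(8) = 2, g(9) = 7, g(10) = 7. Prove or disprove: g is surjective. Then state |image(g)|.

No element maps to 4, so g is not surjective.
The image of g is {1, 2, 3, 5, 6, 7, 8}, which has 7 elements.

7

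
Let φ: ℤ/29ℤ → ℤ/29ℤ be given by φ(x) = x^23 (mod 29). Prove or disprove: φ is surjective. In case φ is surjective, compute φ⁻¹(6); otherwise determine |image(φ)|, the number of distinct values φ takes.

9

Since 29 is prime, the nonzero elements of ℤ/29ℤ form a cyclic group of order 28.
As gcd(23, 28) = 1, raising to the 23rd power is a bijection on this group: if a^23 ≡ b^23 then (ab^{−1})^23 = 1, and the only element of order dividing gcd(23, 28) = 1 is 1, so a = b.
With φ(0) = 0 this makes φ injective on all of ℤ/29ℤ, hence bijective (finite equal-size domain and codomain). In particular φ is surjective.
Since φ is surjective, we find the preimage of 6. The inverse of x ↦ x^23 on (ℤ/29ℤ)^× is x ↦ x^11, because 23·11 = 253 = 9·28 + 1 ≡ 1 (mod 28) and x^{28} = 1 for x ≠ 0 (Fermat). So φ⁻¹(6) = 6^11 mod 29.
Repeated squaring mod 29: 6^1 ≡ 6, 6^2 ≡ 6² = 36 ≡ 7, 6^4 ≡ 7² = 49 ≡ 20, 6^8 ≡ 20² = 400 ≡ 23. Since 11 = 8 + 2 + 1, 6^11 ≡ 23·7·6: 23·7 = 161 ≡ 16, then 16·6 = 96 ≡ 9. So 6^11 ≡ 9 (mod 29).
Hence φ⁻¹(6) = 9.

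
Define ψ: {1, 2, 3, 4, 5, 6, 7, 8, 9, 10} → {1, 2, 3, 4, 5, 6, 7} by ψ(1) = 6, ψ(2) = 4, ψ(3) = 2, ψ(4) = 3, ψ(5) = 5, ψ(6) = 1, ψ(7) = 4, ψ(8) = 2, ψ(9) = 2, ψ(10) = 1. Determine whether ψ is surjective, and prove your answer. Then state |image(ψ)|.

6

No element maps to 7, so ψ is not surjective.
The image of ψ is {1, 2, 3, 4, 5, 6}, which has 6 elements.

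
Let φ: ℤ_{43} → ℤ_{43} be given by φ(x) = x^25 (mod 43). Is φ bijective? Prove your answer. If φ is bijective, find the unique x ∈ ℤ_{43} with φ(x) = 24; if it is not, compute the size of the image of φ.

Since 43 is prime, the nonzero elements of ℤ_{43} form a cyclic group of order 42.
As gcd(25, 42) = 1, raising to the 25th power is a bijection on this group: if x_1^25 ≡ x_2^25 then (x_1x_2^{−1})^25 = 1, and the only element of order dividing gcd(25, 42) = 1 is 1, so x_1 = x_2.
With φ(0) = 0 this makes φ injective on all of ℤ_{43}, hence bijective (finite equal-size domain and codomain). In particular φ is bijective.
Since φ is bijective, we find the preimage of 24. The inverse of x ↦ x^25 on (ℤ_{43})^× is x ↦ x^37, because 25·37 = 925 = 22·42 + 1 ≡ 1 (mod 42) and x^{42} = 1 for x ≠ 0 (Fermat). So φ⁻¹(24) = 24^37 mod 43.
Repeated squaring mod 43: 24^1 ≡ 24, 24^2 ≡ 24² = 576 ≡ 17, 24^4 ≡ 17² = 289 ≡ 31, 24^8 ≡ 31² = 961 ≡ 15, 24^16 ≡ 15² = 225 ≡ 10, 24^32 ≡ 10² = 100 ≡ 14. Since 37 = 32 + 4 + 1, 24^37 ≡ 14·31·24: 14·31 = 434 ≡ 4, then 4·24 = 96 ≡ 10. So 24^37 ≡ 10 (mod 43).
Hence φ⁻¹(24) = 10.

10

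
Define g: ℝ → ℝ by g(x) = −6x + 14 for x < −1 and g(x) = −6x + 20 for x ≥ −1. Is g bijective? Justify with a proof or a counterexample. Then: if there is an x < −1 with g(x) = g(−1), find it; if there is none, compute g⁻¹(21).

-2

Both pieces are strictly decreasing (slopes −6 and −6), so each is injective on its own interval.
The left piece maps (−∞, −1) onto (20, ∞); the right piece maps [−1, ∞) onto (−∞, 26].
These images overlap. In particular g(−1) = 26 (right piece), and solving −6x + 14 = 26 on the left piece gives x = −2 < −1.
So g(−2) = g(−1) with −2 ≠ −1, and g is not injective, hence not bijective. This x = −2 is the requested value below −1.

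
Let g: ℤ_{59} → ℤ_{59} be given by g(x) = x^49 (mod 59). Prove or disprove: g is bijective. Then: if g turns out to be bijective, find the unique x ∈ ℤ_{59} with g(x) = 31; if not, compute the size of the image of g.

Since 59 is prime, the nonzero elements of ℤ_{59} form a cyclic group of order 58.
As gcd(49, 58) = 1, raising to the 49th power is a bijection on this group: if u^49 ≡ v^49 then (uv^{−1})^49 = 1, and the only element of order dividing gcd(49, 58) = 1 is 1, so u = v.
With g(0) = 0 this makes g injective on all of ℤ_{59}, hence bijective (finite equal-size domain and codomain). In particular g is bijective.
Since g is bijective, we find the preimage of 31. The inverse of x ↦ x^49 on (ℤ_{59})^× is x ↦ x^45, because 49·45 = 2205 = 38·58 + 1 ≡ 1 (mod 58) and x^{58} = 1 for x ≠ 0 (Fermat). So g⁻¹(31) = 31^45 mod 59.
Repeated squaring mod 59: 31^1 ≡ 31, 31^2 ≡ 31² = 961 ≡ 17, 31^4 ≡ 17² = 289 ≡ 53, 31^8 ≡ 53² = 2809 ≡ 36, 31^16 ≡ 36² = 1296 ≡ 57, 31^32 ≡ 57² = 3249 ≡ 4. Since 45 = 32 + 8 + 4 + 1, 31^45 ≡ 4·36·53·31: 4·36 = 144 ≡ 26, then 26·53 = 1378 ≡ 21, then 21·31 = 651 ≡ 2. So 31^45 ≡ 2 (mod 59).
Hence g⁻¹(31) = 2.

2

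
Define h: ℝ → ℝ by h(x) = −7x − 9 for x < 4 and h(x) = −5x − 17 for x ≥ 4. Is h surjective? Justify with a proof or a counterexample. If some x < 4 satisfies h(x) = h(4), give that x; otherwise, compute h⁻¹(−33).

24/7

Both pieces are strictly decreasing (slopes −7 and −5), so each is injective on its own interval.
The left piece maps (−∞, 4) onto (−37, ∞); the right piece maps [4, ∞) onto (−∞, −37].
These images together cover ℝ, so h is surjective.
Because the two images are disjoint, no x < 4 has h(x) = h(4), so we compute h⁻¹(−33): −33 lies in (−37, ∞), so solve −7x − 9 = −33: x = (−33 + 9)/(−7) = 24/7.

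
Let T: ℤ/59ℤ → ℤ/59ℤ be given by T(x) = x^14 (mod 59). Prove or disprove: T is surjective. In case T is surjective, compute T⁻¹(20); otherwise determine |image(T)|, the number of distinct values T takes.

30

T(29): Repeated squaring mod 59: 29^1 ≡ 29, 29^2 ≡ 29² = 841 ≡ 15, 29^4 ≡ 15² = 225 ≡ 48, 29^8 ≡ 48² = 2304 ≡ 3. Since 14 = 8 + 4 + 2, 29^14 ≡ 3·48·15: 3·48 = 144 ≡ 26, then 26·15 = 390 ≡ 36. So 29^14 ≡ 36 (mod 59).
T(30): Repeated squaring mod 59: 30^1 ≡ 30, 30^2 ≡ 30² = 900 ≡ 15, 30^4 ≡ 15² = 225 ≡ 48, 30^8 ≡ 48² = 2304 ≡ 3. Since 14 = 8 + 4 + 2, 30^14 ≡ 3·48·15: 3·48 = 144 ≡ 26, then 26·15 = 390 ≡ 36. So 30^14 ≡ 36 (mod 59).
So T(29) = T(30) = 36 while 29 ≠ 30, thus T is not injective.
A non-injective map from the 59-element set ℤ/59ℤ to itself takes at most 58 distinct values, so it cannot be surjective. Thus T is not surjective.
Since T is not surjective, we determine |image(T)|. Computing x^14 mod 59 for each x (by repeated squaring, reducing mod 59 at every step), the values T(0), T(1), …, T(58) are: 0, 1, 41, 16, 29, 22, 7, 28, 9, 20, 17, 4, 51, 3, 27, 57, 15, 19, 53, 21, 48, 35, 46, 49, 26, 12, 5, 25, 45, 36, 36, 45, 25, 5, 12, 26, 49, 46, 35, 48, 21, 53, 19, 15, 57, 27, 3, 51, 4, 17, 20, 9, 28, 7, 22, 29, 16, 41, 1.
The distinct values are {0, 1, 3, 4, 5, 7, 9, 12, 15, 16, 17, 19, 20, 21, 22, 25, 26, 27, 28, 29, 35, 36, 41, 45, 46, 48, 49, 51, 53, 57}; there are 30 of them.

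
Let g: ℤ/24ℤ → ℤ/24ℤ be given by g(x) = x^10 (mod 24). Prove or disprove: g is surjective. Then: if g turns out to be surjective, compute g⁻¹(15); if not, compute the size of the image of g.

g(2): Repeated squaring mod 24: 2^1 ≡ 2, 2^2 ≡ 2² = 4, 2^4 ≡ 4² = 16, 2^8 ≡ 16² = 256 ≡ 16. Since 10 = 8 + 2, 2^10 ≡ 16·4: 16·4 = 64 ≡ 16. So 2^10 ≡ 16 (mod 24).
g(4): Repeated squaring mod 24: 4^1 ≡ 4, 4^2 ≡ 4² = 16, 4^4 ≡ 16² = 256 ≡ 16, 4^8 ≡ 16² = 256 ≡ 16. Since 10 = 8 + 2, 4^10 ≡ 16·16: 16·16 = 256 ≡ 16. So 4^10 ≡ 16 (mod 24).
So g(2) = g(4) = 16 while 2 ≠ 4, hence g is not injective.
A non-injective map from the 24-element set ℤ/24ℤ to itself takes at most 23 distinct values, so it cannot be surjective. Thus g is not surjective.
Since g is not surjective, we determine |image(g)|. Computing x^10 mod 24 for each x (by repeated squaring, reducing mod 24 at every step), the values g(0), g(1), …, g(23) are: 0, 1, 16, 9, 16, 1, 0, 1, 16, 9, 16, 1, 0, 1, 16, 9, 16, 1, 0, 1, 16, 9, 16, 1.
The distinct values are {0, 1, 9, 16}; there are 4 of them.

4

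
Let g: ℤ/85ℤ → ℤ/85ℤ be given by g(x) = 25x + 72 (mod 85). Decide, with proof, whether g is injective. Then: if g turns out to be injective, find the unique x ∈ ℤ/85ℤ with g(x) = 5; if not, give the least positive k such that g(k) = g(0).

By definition, g is injective if g(u) = g(v) implies u = v.
We have gcd(25, 85) = 5 > 1. Taking u = 0 and v = 17: g(0) = 72 and g(17) = 25·17 + 72 = 497 ≡ 72 (mod 85).
So g(0) = g(17) while 0 ≠ 17, therefore g is not injective.
Since g is not injective, we find the least positive k with g(k) = g(0): this means 25k ≡ 0 (mod 85), i.e. 85 ∣ 25k. Since gcd(25, 85) = 5, dividing through by 5 this holds exactly when 17 ∣ 5k, and as gcd(5, 17) = 1, exactly when 17 ∣ k.
The smallest positive such k is 17.

17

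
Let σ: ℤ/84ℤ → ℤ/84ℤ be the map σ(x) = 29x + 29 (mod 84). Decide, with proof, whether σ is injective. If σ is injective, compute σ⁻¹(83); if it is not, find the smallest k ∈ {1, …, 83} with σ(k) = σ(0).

54

If σ(s) = σ(t), then 29s ≡ 29t (mod 84). Because gcd(29, 84) = 1, we may cancel 29 to get s ≡ t (mod 84).
Therefore σ is injective.
We now compute 29⁻¹ mod 84 explicitly. Euclid's algorithm: 84 = 2·29 + 26, 29 = 1·26 + 3, 26 = 8·3 + 2, 3 = 1·2 + 1; back-substituting gives 1 = 29·29 − 10·84, so 29⁻¹ ≡ 29 (mod 84).
Since σ is injective, we compute σ⁻¹(83): solve 29x + 29 ≡ 83 (mod 84), i.e. 29x ≡ 54 (mod 84).
Multiplying by 29⁻¹ = 29 gives x ≡ 29·54 = 1566 = 18·84 + 54 ≡ 54 (mod 84).
Check: σ(54) = 29·54 + 29 = 1595 = 18·84 + 83 ≡ 83 (mod 84).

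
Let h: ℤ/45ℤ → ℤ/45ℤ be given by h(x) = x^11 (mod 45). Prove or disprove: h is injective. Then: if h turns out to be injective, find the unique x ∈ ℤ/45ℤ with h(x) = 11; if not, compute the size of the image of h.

35

h(0) = 0^11 = 0.
h(15): Repeated squaring mod 45: 15^1 ≡ 15, 15^2 ≡ 15² = 225 ≡ 0, 15^4 ≡ 0² = 0, 15^8 ≡ 0² = 0. Since 11 = 8 + 2 + 1, 15^11 ≡ 0·0·15: 0·0 = 0, then 0·15 = 0. So 15^11 ≡ 0 (mod 45).
So h(0) = h(15) = 0 while 0 ≠ 15, therefore h is not injective.
Since h is not injective, we determine |image(h)|. Computing x^11 mod 45 for each x (by repeated squaring, reducing mod 45 at every step), the values h(0), h(1), …, h(44) are: 0, 1, 23, 27, 34, 20, 36, 13, 17, 9, 10, 41, 18, 7, 29, 0, 31, 8, 27, 19, 5, 36, 43, 2, 9, 40, 26, 18, 37, 14, 0, 16, 38, 27, 4, 35, 36, 28, 32, 9, 25, 11, 18, 22, 44.
The distinct values are {0, 1, 2, 4, 5, 7, 8, 9, 10, 11, 13, 14, 16, 17, 18, 19, 20, 22, 23, 25, 26, 27, 28, 29, 31, 32, 34, 35, 36, 37, 38, 40, 41, 43, 44}; there are 35 of them.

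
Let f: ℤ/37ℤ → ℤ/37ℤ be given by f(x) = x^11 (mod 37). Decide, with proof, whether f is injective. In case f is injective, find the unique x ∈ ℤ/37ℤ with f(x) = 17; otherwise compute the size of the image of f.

Since 37 is prime, the nonzero elements of ℤ/37ℤ form a cyclic group of order 36.
As gcd(11, 36) = 1, raising to the 11th power is a bijection on this group: if s^11 ≡ t^11 then (st^{−1})^11 = 1, and the only element of order dividing gcd(11, 36) = 1 is 1, so s = t.
With f(0) = 0 this makes f injective on all of ℤ/37ℤ, hence bijective (finite equal-size domain and codomain). In particular f is injective.
Since f is injective, we find the preimage of 17. The inverse of x ↦ x^11 on (ℤ/37ℤ)^× is x ↦ x^23, because 11·23 = 253 = 7·36 + 1 ≡ 1 (mod 36) and x^{36} = 1 for x ≠ 0 (Fermat). So f⁻¹(17) = 17^23 mod 37.
Repeated squaring mod 37: 17^1 ≡ 17, 17^2 ≡ 17² = 289 ≡ 30, 17^4 ≡ 30² = 900 ≡ 12, 17^8 ≡ 12² = 144 ≡ 33, 17^16 ≡ 33² = 1089 ≡ 16. Since 23 = 16 + 4 + 2 + 1, 17^23 ≡ 16·12·30·17: 16·12 = 192 ≡ 7, then 7·30 = 210 ≡ 25, then 25·17 = 425 ≡ 18. So 17^23 ≡ 18 (mod 37).
Hence f⁻¹(17) = 18.

18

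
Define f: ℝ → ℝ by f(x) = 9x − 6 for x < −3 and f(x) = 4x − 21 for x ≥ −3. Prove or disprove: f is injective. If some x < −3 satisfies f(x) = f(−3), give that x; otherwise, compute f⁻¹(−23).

Both pieces are strictly increasing (slopes 9 and 4), so each is injective on its own interval.
The left piece maps (−∞, −3) onto (−∞, −33); the right piece maps [−3, ∞) onto [−33, ∞).
These images are disjoint, so no value is attained by both pieces. Hence f is injective.
Because the two images are disjoint, no x < −3 has f(x) = f(−3), so we compute f⁻¹(−23): −23 lies in [−33, ∞), so solve 4x − 21 = −23: x = (−23 + 21)/4 = −1/2.

-1/2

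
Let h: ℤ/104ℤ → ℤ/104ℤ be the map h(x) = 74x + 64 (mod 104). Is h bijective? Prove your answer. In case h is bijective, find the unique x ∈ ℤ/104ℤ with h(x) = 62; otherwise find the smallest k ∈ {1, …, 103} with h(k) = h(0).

52

We have gcd(74, 104) = 2 > 1. Taking x_1 = 0 and x_2 = 52: h(0) = 64 and h(52) = 74·52 + 64 = 3912 ≡ 64 (mod 104).
So h(0) = h(52) while 0 ≠ 52, thus h is not injective, hence not bijective.
Since h is not bijective, we find the least positive k with h(k) = h(0): this means 74k ≡ 0 (mod 104), i.e. 104 ∣ 74k. Since gcd(74, 104) = 2, dividing through by 2 this holds exactly when 52 ∣ 37k, and as gcd(37, 52) = 1, exactly when 52 ∣ k.
The smallest positive such k is 52.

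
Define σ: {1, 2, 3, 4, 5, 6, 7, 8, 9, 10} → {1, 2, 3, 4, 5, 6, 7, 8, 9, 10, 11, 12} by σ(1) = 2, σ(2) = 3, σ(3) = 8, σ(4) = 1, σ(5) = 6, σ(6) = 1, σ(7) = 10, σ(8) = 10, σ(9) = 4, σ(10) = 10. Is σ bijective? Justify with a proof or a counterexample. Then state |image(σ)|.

σ(4) = 1 = σ(6) with 4 ≠ 6, so σ is not injective, hence not bijective.
The image of σ is {1, 2, 3, 4, 6, 8, 10}, which has 7 elements.

7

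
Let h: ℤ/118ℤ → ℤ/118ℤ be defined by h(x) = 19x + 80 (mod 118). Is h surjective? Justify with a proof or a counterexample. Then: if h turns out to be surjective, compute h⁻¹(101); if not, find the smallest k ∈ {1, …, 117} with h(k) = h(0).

57

Since gcd(19, 118) = 1, 19 is invertible modulo 118. Euclid's algorithm: 118 = 6·19 + 4, 19 = 4·4 + 3, 4 = 1·3 + 1; back-substituting gives 1 = 87·19 − 14·118, so 19⁻¹ ≡ 87 (mod 118).
Then y ↦ 87(y − 80) is a two-sided inverse to h, so every y ∈ ℤ/118ℤ has a preimage.
Therefore h is surjective.
Since h is surjective, we find h⁻¹(101): we need 19x ≡ 101 − 80 ≡ 21 (mod 118). Using 19⁻¹ = 87: x ≡ 87·21 = 1827 = 15·118 + 57, so x = 57.
Check: h(57) = 19·57 + 80 = 1163 = 9·118 + 101 ≡ 101 (mod 118).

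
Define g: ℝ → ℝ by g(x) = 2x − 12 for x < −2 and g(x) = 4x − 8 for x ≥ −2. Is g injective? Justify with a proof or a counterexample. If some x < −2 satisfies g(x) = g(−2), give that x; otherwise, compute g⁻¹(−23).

Both pieces are strictly increasing (slopes 2 and 4), so each is injective on its own interval.
The left piece maps (−∞, −2) onto (−∞, −16); the right piece maps [−2, ∞) onto [−16, ∞).
These images are disjoint, so no value is attained by both pieces. Thus g is injective.
Because the two images are disjoint, no x < −2 has g(x) = g(−2), so we compute g⁻¹(−23): −23 lies in (−∞, −16), so solve 2x − 12 = −23: x = (−23 + 12)/2 = −11/2.

-11/2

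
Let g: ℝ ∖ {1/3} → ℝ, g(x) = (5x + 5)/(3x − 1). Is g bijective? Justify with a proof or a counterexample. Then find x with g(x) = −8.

If g(x) = 5/3, cross-multiplying gives 3(5x + 5) = 5(3x − 1), which simplifies to 15 = −5 — false.  So 5/3 has no preimage and g is not surjective.
So g is not bijective.
Solving g(x) = −8: cross-multiplying gives 5x + 5 = −8(3x − 1), which rearranges to 29x = 3, so x = 3/29.

3/29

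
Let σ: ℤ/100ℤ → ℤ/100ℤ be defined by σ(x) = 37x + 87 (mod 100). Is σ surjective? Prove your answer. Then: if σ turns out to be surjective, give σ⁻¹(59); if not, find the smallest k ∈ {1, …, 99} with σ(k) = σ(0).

56

Since gcd(37, 100) = 1, 37 is invertible modulo 100. Euclid's algorithm: 100 = 2·37 + 26, 37 = 1·26 + 11, 26 = 2·11 + 4, 11 = 2·4 + 3, 4 = 1·3 + 1; back-substituting gives 1 = 73·37 − 27·100, so 37⁻¹ ≡ 73 (mod 100).
For any y ∈ ℤ/100ℤ, x = 73(y − 87) mod 100 satisfies σ(x) = 37·73(y − 87) + 87 ≡ y (since 37·73 ≡ 1 mod 100). So every y has a preimage.
Thus σ is surjective.
Since σ is surjective, we compute σ⁻¹(59): solve 37x + 87 ≡ 59 (mod 100), i.e. 37x ≡ 72 (mod 100).
Multiplying by 37⁻¹ = 73 gives x ≡ 73·72 = 5256 = 52·100 + 56 ≡ 56 (mod 100).
Check: σ(56) = 37·56 + 87 = 2159 = 21·100 + 59 ≡ 59 (mod 100).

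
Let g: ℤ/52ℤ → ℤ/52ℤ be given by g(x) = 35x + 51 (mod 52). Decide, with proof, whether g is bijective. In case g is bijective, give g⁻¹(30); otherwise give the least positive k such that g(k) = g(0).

Suppose g(a) = g(b) in ℤ/52ℤ. Then 35a + 51 ≡ 35b + 51 (mod 52), hence 35(a − b) ≡ 0 (mod 52).
Since gcd(35, 52) = 1, 35 is invertible modulo 52, thus a − b ≡ 0 (mod 52), i.e. a = b.
We now compute 35⁻¹ mod 52 explicitly. Euclid's algorithm: 52 = 1·35 + 17, 35 = 2·17 + 1; back-substituting gives 1 = 3·35 − 2·52, so 35⁻¹ ≡ 3 (mod 52).
For any y ∈ ℤ/52ℤ, x = 3(y − 51) mod 52 satisfies g(x) = 35·3(y − 51) + 51 ≡ y (since 35·3 ≡ 1 mod 52). So every y has a preimage.
So g is bijective.
Since g is bijective, we find g⁻¹(30): we need 35x ≡ 30 − 51 ≡ 31 (mod 52). Using 35⁻¹ = 3: x ≡ 3·31 = 93 = 1·52 + 41, so x = 41.
Check: g(41) = 35·41 + 51 = 1486 = 28·52 + 30 ≡ 30 (mod 52).

41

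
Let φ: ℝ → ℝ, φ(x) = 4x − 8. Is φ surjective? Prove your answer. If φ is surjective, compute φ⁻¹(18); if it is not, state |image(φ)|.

13/2

For any y ∈ ℝ, x = (y + 8)/4 satisfies φ(x) = y.
Thus φ is surjective.
Since φ is surjective, we compute φ⁻¹(18) = (18 + 8)/4 = 13/2.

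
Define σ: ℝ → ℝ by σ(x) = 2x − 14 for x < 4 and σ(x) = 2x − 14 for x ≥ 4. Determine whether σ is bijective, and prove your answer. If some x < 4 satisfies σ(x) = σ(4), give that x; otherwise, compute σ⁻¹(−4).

Both pieces are strictly increasing (slopes 2 and 2), so each is injective on its own interval.
The left piece maps (−∞, 4) onto (−∞, −6); the right piece maps [4, ∞) onto [−6, ∞).
Since −6 = −6, the images partition ℝ: σ is injective and surjective, hence bijective.
Because the two images are disjoint, no x < 4 has σ(x) = σ(4), so we compute σ⁻¹(−4): −4 lies in [−6, ∞), so solve 2x − 14 = −4: x = (−4 + 14)/2 = 5.

5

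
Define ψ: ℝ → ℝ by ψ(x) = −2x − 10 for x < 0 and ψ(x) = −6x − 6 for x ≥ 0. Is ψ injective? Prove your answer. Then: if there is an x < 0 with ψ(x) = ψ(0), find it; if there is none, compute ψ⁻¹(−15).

-2

Both pieces are strictly decreasing (slopes −2 and −6), so each is injective on its own interval.
The left piece maps (−∞, 0) onto (−10, ∞); the right piece maps [0, ∞) onto (−∞, −6].
These images overlap. In particular ψ(0) = −6 (right piece), and solving −2x − 10 = −6 on the left piece gives x = −2 < 0.
So ψ(−2) = ψ(0) with −2 ≠ 0, and ψ is not injective. This x = −2 is the requested value below 0.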